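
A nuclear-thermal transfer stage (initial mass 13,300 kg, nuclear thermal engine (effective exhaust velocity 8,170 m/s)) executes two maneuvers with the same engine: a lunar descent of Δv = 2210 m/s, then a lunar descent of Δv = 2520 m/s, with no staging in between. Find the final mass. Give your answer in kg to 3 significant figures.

final mass ≈ 7450 kg

After the first burn: m = 13300 × exp(−2210/8170.0) = 13300 × 0.76300 = 10,147.9 kg.
After the second burn: m = 10,147.9 × exp(−2520/8170.0) = 10,147.9 × 0.73459 = 7,454.55 kg.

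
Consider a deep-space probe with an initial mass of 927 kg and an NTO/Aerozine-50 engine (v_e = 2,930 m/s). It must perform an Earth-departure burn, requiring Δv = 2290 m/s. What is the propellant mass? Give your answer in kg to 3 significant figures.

Rocket equation: m₀/m_f = exp(Δv / v_e) = exp(2290 / 2930.0) = exp(0.7816) = 2.1849.
m_f = 927 / 2.1849 = 424.276 kg, so propellant = m₀ − m_f = 927 − 424.276 = 502.724 kg.

propellant mass ≈ 503 kg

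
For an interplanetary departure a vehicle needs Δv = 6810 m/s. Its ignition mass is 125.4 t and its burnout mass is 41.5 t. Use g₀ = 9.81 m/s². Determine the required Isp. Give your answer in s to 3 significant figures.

ln(m₀/m_f) = ln(125400/41500) = ln(3.022) = 1.1058.
From the ideal rocket equation, v_e = Δv / ln(m₀/m_f) = 6810 / 1.1058 = 6158.4 m/s.
Isp = v_e / g₀ = 6158.4 / 9.81 = 627.8 s.

Isp ≈ 628 s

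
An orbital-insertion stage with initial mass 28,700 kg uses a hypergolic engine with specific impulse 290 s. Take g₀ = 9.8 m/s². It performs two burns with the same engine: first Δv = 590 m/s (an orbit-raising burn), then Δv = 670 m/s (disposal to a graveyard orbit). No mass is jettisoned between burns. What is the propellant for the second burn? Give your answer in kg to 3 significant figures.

v_e = Isp · g₀ = 290 × 9.8 = 2842.0 m/s.
After the first burn: m = 28700 × exp(−590/2842.0) = 28700 × 0.81253 = 23,319.6 kg.
After the second burn: m = 23,319.6 × exp(−670/2842.0) = 23,319.6 × 0.78998 = 18,422 kg.
Second-burn propellant = 23,319.6 − 18,422 = 4,897.6 kg.

propellant for the second burn ≈ 4900 kg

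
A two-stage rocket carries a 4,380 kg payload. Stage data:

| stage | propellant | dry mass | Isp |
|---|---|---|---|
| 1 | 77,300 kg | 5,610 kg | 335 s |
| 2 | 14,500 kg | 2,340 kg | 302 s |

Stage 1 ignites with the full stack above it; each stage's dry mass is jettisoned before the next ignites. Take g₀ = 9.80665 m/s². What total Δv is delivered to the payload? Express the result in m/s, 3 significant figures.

Ignition mass of stage 1 = 77,300+5,610 + 14,500+2,340 + 4,380 = 104,130 kg.
Stage 1: m₀ = 104,130 kg, m_f = 104,130 − 77,300 = 26,830 kg; Δv = 335×9.80665×ln(3.881) = 3285.2×1.3561 ≈ 4455 m/s.
Stage 2: m₀ = 21,220 kg, m_f = 21,220 − 14,500 = 6,720 kg; Δv = 302×9.80665×ln(3.158) = 2961.6×1.1499 ≈ 3405 m/s.
Total Δv = 4455 + 3405 = 7860 m/s.

Δv ≈ 7860 m/s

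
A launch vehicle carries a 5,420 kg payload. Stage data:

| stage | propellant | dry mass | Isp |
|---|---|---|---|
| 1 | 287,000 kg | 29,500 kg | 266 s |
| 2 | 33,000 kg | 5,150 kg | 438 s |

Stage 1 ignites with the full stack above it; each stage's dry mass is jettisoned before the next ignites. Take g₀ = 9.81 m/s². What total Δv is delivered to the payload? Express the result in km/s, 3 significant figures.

Δv ≈ 10.2 km/s

Ignition mass of stage 1 = 287,000+29,500 + 33,000+5,150 + 5,420 = 360,070 kg.
Stage 1: m₀ = 360,070 kg, m_f = 360,070 − 287,000 = 73,070 kg; Δv = 266×9.81×ln(4.928) = 2609.5×1.5949 ≈ 4162 m/s.
Stage 2: m₀ = 43,570 kg, m_f = 43,570 − 33,000 = 10,570 kg; Δv = 438×9.81×ln(4.122) = 4296.8×1.4163 ≈ 6086 m/s.
Total Δv = 4162 + 6086 = 10248 m/s.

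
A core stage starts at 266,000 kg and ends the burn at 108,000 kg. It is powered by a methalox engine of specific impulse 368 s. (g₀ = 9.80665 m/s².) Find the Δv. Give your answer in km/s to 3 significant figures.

Δv ≈ 3.25 km/s

v_e = Isp · g₀ = 368 × 9.80665 = 3608.8 m/s.
From the ideal rocket equation, Δv = v_e · ln(m₀/m_f) = 3608.8 × ln(2.463) = 3608.8 × 0.9014 ≈ 3252.9 m/s.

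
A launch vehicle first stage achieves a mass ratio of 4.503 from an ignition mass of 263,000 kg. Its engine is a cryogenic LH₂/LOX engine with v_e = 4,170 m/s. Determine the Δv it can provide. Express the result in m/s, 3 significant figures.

Δv = v_e · ln(4.503) = 4170.0 × 1.5047 ≈ 6274.8 m/s.

Δv ≈ 6270 m/s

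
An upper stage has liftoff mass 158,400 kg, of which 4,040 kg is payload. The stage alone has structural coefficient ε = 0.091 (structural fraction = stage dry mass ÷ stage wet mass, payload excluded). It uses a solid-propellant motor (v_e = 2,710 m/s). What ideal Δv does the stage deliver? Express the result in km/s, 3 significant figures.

Δv ≈ 5.88 km/s

Stage wet mass = m₀ − payload = 158,400 − 4,040 = 154,360 kg.
Stage dry mass = ε × stage wet mass = 0.091 × 154,360 = 14,046.8 kg.
Burnout mass m_f = stage dry + payload = 14,046.8 + 4,040 = 18,086.8 kg.
Δv = v_e · ln(158,400/18,086.8) = 2710.0 × ln(8.758) = 2710.0 × 2.1699 ≈ 5881 m/s.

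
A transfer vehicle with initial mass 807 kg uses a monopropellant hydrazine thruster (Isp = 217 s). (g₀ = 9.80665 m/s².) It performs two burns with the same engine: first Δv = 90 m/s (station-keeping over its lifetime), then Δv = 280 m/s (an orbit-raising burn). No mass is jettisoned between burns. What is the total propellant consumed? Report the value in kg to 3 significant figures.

v_e = Isp · g₀ = 217 × 9.80665 = 2128.0 m/s.
After the first burn: m = 807 × exp(−90/2128.0) = 807 × 0.95859 = 773.582 kg.
After the second burn: m = 773.582 × exp(−280/2128.0) = 773.582 × 0.87671 = 678.207 kg.
Total propellant = m₀ − m_final = 807 − 678.207 = 128.793 kg.

total propellant consumed ≈ 129 kg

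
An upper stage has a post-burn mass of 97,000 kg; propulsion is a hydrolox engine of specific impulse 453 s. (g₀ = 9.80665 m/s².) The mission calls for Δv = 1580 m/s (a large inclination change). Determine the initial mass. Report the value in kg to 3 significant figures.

v_e = Isp · g₀ = 453 × 9.80665 = 4442.4 m/s.
Using Δv = v_e ln(m₀/m_f): m₀/m_f = exp(Δv / v_e) = exp(1580 / 4442.4) = exp(0.3557) = 1.4271.
m₀ = m_f × 1.4271 = 97,000 × 1.4271 = 138,429 kg.

initial mass ≈ 138000 kg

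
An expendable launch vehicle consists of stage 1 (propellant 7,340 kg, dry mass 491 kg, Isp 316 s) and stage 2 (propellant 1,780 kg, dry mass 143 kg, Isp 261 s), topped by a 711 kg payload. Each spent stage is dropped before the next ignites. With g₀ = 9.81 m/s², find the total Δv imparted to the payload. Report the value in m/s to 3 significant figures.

Ignition mass of stage 1 = 7,340+491 + 1,780+143 + 711 = 10,465 kg.
Stage 1: m₀ = 10,465 kg, m_f = 10,465 − 7,340 = 3,125 kg; Δv = 316×9.81×ln(3.349) = 3100.0×1.2086 ≈ 3747 m/s.
Stage 2: m₀ = 2,634 kg, m_f = 2,634 − 1,780 = 854 kg; Δv = 261×9.81×ln(3.084) = 2560.4×1.1263 ≈ 2884 m/s.
Total Δv = 3747 + 2884 = 6631 m/s.

Δv ≈ 6630 m/s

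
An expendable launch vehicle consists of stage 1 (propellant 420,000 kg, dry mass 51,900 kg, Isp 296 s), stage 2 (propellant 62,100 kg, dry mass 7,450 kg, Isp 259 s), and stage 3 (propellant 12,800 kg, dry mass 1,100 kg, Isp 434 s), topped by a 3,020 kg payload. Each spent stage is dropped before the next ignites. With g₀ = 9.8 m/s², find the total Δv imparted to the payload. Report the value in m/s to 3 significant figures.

Δv ≈ 13300 m/s

Ignition mass of stage 1 = 420,000+51,900 + 62,100+7,450 + 12,800+1,100 + 3,020 = 558,370 kg.
Stage 1: m₀ = 558,370 kg, m_f = 558,370 − 420,000 = 138,370 kg; Δv = 296×9.8×ln(4.035) = 2900.8×1.3951 ≈ 4047 m/s.
Stage 2: m₀ = 86,470 kg, m_f = 86,470 − 62,100 = 24,370 kg; Δv = 259×9.8×ln(3.548) = 2538.2×1.2664 ≈ 3214 m/s.
Stage 3: m₀ = 16,920 kg, m_f = 16,920 − 12,800 = 4,120 kg; Δv = 434×9.8×ln(4.107) = 4253.2×1.4126 ≈ 6008 m/s.
Total Δv = 4047 + 3214 + 6008 = 13269 m/s.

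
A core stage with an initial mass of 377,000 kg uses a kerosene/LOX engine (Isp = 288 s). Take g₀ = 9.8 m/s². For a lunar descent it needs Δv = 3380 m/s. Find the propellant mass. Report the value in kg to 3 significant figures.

v_e = Isp · g₀ = 288 × 9.8 = 2822.4 m/s.
m₀/m_f = exp(Δv / v_e) = exp(3380 / 2822.4) = exp(1.1976) = 3.3120.
m_f = 377,000 / 3.3120 = 113,829 kg, so propellant = m₀ − m_f = 377,000 − 113,829 = 263,171 kg.

propellant mass ≈ 263000 kg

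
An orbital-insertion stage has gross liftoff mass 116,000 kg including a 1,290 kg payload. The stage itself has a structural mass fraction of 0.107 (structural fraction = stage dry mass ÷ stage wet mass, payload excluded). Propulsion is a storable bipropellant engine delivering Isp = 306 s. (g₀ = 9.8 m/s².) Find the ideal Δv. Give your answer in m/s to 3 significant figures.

Stage wet mass = m₀ − payload = 116,000 − 1,290 = 114,710 kg.
Stage dry mass = ε × stage wet mass = 0.107 × 114,710 = 12,274 kg.
Burnout mass m_f = stage dry + payload = 12,274 + 1,290 = 13,564 kg.
v_e = Isp · g₀ = 306 × 9.8 = 2998.8 m/s.
Using Δv = v_e ln(m₀/m_f): Δv = v_e · ln(116,000/13,564) = 2998.8 × ln(8.552) = 2998.8 × 2.1462 ≈ 6436 m/s.

Δv ≈ 6440 m/s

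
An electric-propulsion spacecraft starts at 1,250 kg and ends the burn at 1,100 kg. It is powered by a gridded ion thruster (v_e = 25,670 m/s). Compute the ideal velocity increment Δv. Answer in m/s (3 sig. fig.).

Δv ≈ 3280 m/s

Δv = v_e · ln(m₀/m_f) = 25670.0 × ln(1.136) = 25670.0 × 0.1278 ≈ 3281.5 m/s.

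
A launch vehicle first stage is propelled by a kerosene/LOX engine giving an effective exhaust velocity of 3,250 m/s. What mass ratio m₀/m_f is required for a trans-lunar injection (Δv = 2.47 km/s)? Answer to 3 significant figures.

m₀/m_f = exp(Δv / v_e) = exp(2470 / 3250.0) = exp(0.7600) = 2.1383.

mass ratio ≈ 2.14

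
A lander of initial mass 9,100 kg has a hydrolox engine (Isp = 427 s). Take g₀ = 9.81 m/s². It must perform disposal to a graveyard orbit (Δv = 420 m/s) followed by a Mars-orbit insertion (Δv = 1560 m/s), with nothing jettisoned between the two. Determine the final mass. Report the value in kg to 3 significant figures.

v_e = Isp · g₀ = 427 × 9.81 = 4188.9 m/s.
After the first burn: m = 9100 × exp(−420/4188.9) = 9100 × 0.90460 = 8,231.86 kg.
After the second burn: m = 8,231.86 × exp(−1560/4188.9) = 8,231.86 × 0.68907 = 5,672.33 kg.

final mass ≈ 5670 kg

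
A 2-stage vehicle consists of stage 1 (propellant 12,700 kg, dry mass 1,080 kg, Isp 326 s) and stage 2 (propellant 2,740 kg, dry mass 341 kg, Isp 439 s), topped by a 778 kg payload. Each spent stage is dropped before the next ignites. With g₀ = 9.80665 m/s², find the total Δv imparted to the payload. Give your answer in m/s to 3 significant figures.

Δv ≈ 9400 m/s

Ignition mass of stage 1 = 12,700+1,080 + 2,740+341 + 778 = 17,639 kg.
Stage 1: m₀ = 17,639 kg, m_f = 17,639 − 12,700 = 4,939 kg; Δv = 326×9.80665×ln(3.571) = 3197.0×1.2729 ≈ 4070 m/s.
Stage 2: m₀ = 3,859 kg, m_f = 3,859 − 2,740 = 1,119 kg; Δv = 439×9.80665×ln(3.449) = 4305.1×1.2380 ≈ 5330 m/s.
Total Δv = 4070 + 5330 = 9400 m/s.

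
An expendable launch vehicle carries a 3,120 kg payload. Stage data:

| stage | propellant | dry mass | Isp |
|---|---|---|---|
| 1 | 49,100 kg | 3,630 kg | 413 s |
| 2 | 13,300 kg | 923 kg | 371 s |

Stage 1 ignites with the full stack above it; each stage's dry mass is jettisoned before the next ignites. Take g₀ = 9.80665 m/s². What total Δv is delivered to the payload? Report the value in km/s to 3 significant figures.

Δv ≈ 10.2 km/s

Ignition mass of stage 1 = 49,100+3,630 + 13,300+923 + 3,120 = 70,073 kg.
Stage 1: m₀ = 70,073 kg, m_f = 70,073 − 49,100 = 20,973 kg; Δv = 413×9.80665×ln(3.341) = 4050.1×1.2063 ≈ 4886 m/s.
Stage 2: m₀ = 17,343 kg, m_f = 17,343 − 13,300 = 4,043 kg; Δv = 371×9.80665×ln(4.29) = 3638.3×1.4562 ≈ 5298 m/s.
Total Δv = 4886 + 5298 = 10184 m/s.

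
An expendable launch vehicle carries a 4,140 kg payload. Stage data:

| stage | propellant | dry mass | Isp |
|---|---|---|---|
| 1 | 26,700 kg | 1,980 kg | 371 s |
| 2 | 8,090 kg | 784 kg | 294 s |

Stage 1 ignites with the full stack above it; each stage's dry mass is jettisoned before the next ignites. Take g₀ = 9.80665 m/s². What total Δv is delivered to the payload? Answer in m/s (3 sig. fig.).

Ignition mass of stage 1 = 26,700+1,980 + 8,090+784 + 4,140 = 41,694 kg.
Stage 1: m₀ = 41,694 kg, m_f = 41,694 − 26,700 = 14,994 kg; Δv = 371×9.80665×ln(2.781) = 3638.3×1.0227 ≈ 3721 m/s.
Stage 2: m₀ = 13,014 kg, m_f = 13,014 − 8,090 = 4,924 kg; Δv = 294×9.80665×ln(2.643) = 2883.2×0.9719 ≈ 2802 m/s.
Total Δv = 3721 + 2802 = 6523 m/s.

Δv ≈ 6520 m/s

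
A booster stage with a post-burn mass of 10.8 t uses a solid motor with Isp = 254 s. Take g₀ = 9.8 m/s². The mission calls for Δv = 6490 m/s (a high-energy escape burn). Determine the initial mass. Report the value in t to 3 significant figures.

v_e = Isp · g₀ = 254 × 9.8 = 2489.2 m/s.
m₀/m_f = exp(Δv / v_e) = exp(6490 / 2489.2) = exp(2.6073) = 13.5619.
m₀ = m_f × 13.5619 = 10.8 × 13.5619 = 146.469 t.

initial mass ≈ 146 t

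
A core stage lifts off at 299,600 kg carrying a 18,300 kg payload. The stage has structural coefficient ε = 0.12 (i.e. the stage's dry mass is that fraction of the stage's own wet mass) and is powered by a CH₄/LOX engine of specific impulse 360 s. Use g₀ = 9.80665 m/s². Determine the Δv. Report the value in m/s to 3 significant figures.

Δv ≈ 6180 m/s

Stage wet mass = m₀ − payload = 299,600 − 18,300 = 281,300 kg.
Stage dry mass = ε × stage wet mass = 0.12 × 281,300 = 33,756 kg.
Burnout mass m_f = stage dry + payload = 33,756 + 18,300 = 52,056 kg.
v_e = Isp · g₀ = 360 × 9.80665 = 3530.4 m/s.
Δv = v_e · ln(299,600/52,056) = 3530.4 × ln(5.755) = 3530.4 × 1.7501 ≈ 6179 m/s.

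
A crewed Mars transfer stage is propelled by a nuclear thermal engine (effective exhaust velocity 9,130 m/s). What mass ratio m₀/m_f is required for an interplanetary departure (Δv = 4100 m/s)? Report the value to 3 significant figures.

m₀/m_f = exp(Δv / v_e) = exp(4100 / 9130.0) = exp(0.4491) = 1.5669.

mass ratio ≈ 1.57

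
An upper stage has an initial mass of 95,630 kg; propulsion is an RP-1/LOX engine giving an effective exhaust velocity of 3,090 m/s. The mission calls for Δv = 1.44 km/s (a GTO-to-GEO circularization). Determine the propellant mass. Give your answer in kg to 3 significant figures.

propellant mass ≈ 35600 kg

From the ideal rocket equation, m₀/m_f = exp(Δv / v_e) = exp(1440 / 3090.0) = exp(0.4660) = 1.5936.
m_f = 95,630 / 1.5936 = 60,008.8 kg, so propellant = m₀ − m_f = 95,630 − 60,008.8 = 35,621.2 kg.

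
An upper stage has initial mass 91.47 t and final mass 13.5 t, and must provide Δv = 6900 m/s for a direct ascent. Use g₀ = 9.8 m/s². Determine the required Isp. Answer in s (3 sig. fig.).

ln(m₀/m_f) = ln(91470/13500) = ln(6.776) = 1.9133.
By the Tsiolkovsky rocket equation, v_e = Δv / ln(m₀/m_f) = 6900 / 1.9133 = 3606.3 m/s.
Isp = v_e / g₀ = 3606.3 / 9.8 = 368.0 s.

Isp ≈ 368 s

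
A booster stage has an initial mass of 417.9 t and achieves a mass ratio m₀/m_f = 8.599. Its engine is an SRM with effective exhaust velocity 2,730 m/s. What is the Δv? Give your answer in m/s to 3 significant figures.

Using Δv = v_e ln(m₀/m_f): Δv = v_e · ln(8.599) = 2730.0 × 2.1516 ≈ 5874.0 m/s.

Δv ≈ 5870 m/s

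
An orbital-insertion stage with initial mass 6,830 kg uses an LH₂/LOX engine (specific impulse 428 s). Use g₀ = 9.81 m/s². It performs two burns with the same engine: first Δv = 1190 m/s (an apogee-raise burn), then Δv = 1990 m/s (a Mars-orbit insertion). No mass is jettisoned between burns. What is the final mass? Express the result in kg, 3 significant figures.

final mass ≈ 3200 kg

v_e = Isp · g₀ = 428 × 9.81 = 4198.7 m/s.
After the first burn: m = 6830 × exp(−1190/4198.7) = 6830 × 0.75320 = 5,144.36 kg.
After the second burn: m = 5,144.36 × exp(−1990/4198.7) = 5,144.36 × 0.62253 = 3,202.52 kg.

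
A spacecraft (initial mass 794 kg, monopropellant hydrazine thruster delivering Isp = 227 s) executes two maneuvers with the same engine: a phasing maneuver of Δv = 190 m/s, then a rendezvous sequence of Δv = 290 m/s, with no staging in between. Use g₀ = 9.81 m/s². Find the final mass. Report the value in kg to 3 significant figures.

v_e = Isp · g₀ = 227 × 9.81 = 2226.9 m/s.
After the first burn: m = 794 × exp(−190/2226.9) = 794 × 0.91822 = 729.067 kg.
After the second burn: m = 729.067 × exp(−290/2226.9) = 729.067 × 0.87790 = 640.048 kg.

final mass ≈ 640 kg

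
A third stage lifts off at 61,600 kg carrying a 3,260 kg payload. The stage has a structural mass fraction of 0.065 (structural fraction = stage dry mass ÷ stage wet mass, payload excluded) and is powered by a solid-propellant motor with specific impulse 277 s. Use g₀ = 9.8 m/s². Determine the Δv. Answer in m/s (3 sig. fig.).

Δv ≈ 5880 m/s

Stage wet mass = m₀ − payload = 61,600 − 3,260 = 58,340 kg.
Stage dry mass = ε × stage wet mass = 0.065 × 58,340 = 3,792.1 kg.
Burnout mass m_f = stage dry + payload = 3,792.1 + 3,260 = 7,052.1 kg.
v_e = Isp · g₀ = 277 × 9.8 = 2714.6 m/s.
Using Δv = v_e ln(m₀/m_f): Δv = v_e · ln(61,600/7,052.1) = 2714.6 × ln(8.735) = 2714.6 × 2.1673 ≈ 5883 m/s.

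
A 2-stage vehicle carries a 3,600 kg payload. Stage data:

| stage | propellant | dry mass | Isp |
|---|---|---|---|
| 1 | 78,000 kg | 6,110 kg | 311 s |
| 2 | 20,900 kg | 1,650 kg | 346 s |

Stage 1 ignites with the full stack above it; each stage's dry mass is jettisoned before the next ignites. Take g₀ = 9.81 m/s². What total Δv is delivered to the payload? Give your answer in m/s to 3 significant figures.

Δv ≈ 9200 m/s

Ignition mass of stage 1 = 78,000+6,110 + 20,900+1,650 + 3,600 = 110,260 kg.
Stage 1: m₀ = 110,260 kg, m_f = 110,260 − 78,000 = 32,260 kg; Δv = 311×9.81×ln(3.418) = 3050.9×1.2290 ≈ 3750 m/s.
Stage 2: m₀ = 26,150 kg, m_f = 26,150 − 20,900 = 5,250 kg; Δv = 346×9.81×ln(4.981) = 3394.3×1.6056 ≈ 5450 m/s.
Total Δv = 3750 + 5450 = 9200 m/s.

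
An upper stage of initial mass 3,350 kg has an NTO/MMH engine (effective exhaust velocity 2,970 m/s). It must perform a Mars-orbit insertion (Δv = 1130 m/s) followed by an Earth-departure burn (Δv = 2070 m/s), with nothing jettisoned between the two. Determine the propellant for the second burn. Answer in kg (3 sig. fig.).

propellant for the second burn ≈ 1150 kg

After the first burn: m = 3350 × exp(−1130/2970.0) = 3350 × 0.68354 = 2,289.86 kg.
After the second burn: m = 2,289.86 × exp(−2070/2970.0) = 2,289.86 × 0.49809 = 1,140.56 kg.
Second-burn propellant = 2,289.86 − 1,140.56 = 1,149.3 kg.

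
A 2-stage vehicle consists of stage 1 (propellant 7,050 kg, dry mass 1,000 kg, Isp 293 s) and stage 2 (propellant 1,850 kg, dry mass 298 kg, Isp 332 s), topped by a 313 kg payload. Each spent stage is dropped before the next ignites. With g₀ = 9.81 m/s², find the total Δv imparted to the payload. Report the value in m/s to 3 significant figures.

Ignition mass of stage 1 = 7,050+1,000 + 1,850+298 + 313 = 10,511 kg.
Stage 1: m₀ = 10,511 kg, m_f = 10,511 − 7,050 = 3,461 kg; Δv = 293×9.81×ln(3.037) = 2874.3×1.1109 ≈ 3193 m/s.
Stage 2: m₀ = 2,461 kg, m_f = 2,461 − 1,850 = 611 kg; Δv = 332×9.81×ln(4.028) = 3256.9×1.3932 ≈ 4538 m/s.
Total Δv = 3193 + 4538 = 7731 m/s.

Δv ≈ 7730 m/s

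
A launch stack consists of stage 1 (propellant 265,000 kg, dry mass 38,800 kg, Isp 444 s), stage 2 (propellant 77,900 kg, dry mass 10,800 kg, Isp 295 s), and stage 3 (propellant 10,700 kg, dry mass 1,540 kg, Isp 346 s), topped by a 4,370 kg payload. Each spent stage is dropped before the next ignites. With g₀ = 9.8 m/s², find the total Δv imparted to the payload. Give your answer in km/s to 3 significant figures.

Δv ≈ 11.9 km/s

Ignition mass of stage 1 = 265,000+38,800 + 77,900+10,800 + 10,700+1,540 + 4,370 = 409,110 kg.
Stage 1: m₀ = 409,110 kg, m_f = 409,110 − 265,000 = 144,110 kg; Δv = 444×9.8×ln(2.839) = 4351.2×1.0434 ≈ 4540 m/s.
Stage 2: m₀ = 105,310 kg, m_f = 105,310 − 77,900 = 27,410 kg; Δv = 295×9.8×ln(3.842) = 2891.0×1.3460 ≈ 3891 m/s.
Stage 3: m₀ = 16,610 kg, m_f = 16,610 − 10,700 = 5,910 kg; Δv = 346×9.8×ln(2.81) = 3390.8×1.0334 ≈ 3504 m/s.
Total Δv = 4540 + 3891 + 3504 = 11935 m/s.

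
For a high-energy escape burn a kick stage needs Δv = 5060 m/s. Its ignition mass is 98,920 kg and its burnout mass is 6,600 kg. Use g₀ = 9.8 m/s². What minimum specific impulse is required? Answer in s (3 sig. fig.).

ln(m₀/m_f) = ln(98920/6600) = ln(14.99) = 2.7072.
v_e = Δv / ln(m₀/m_f) = 5060 / 2.7072 = 1869.1 m/s.
Isp = v_e / g₀ = 1869.1 / 9.8 = 190.7 s.

Isp ≈ 191 s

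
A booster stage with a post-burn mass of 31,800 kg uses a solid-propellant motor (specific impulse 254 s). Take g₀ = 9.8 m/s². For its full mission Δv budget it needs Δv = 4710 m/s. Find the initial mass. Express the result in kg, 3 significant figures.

initial mass ≈ 211000 kg

v_e = Isp · g₀ = 254 × 9.8 = 2489.2 m/s.
m₀/m_f = exp(Δv / v_e) = exp(4710 / 2489.2) = exp(1.8922) = 6.6338.
m₀ = m_f × 6.6338 = 31,800 × 6.6338 = 210,955 kg.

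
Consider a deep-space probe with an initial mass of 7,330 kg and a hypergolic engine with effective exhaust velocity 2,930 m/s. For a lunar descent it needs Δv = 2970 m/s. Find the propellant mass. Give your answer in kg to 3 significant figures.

propellant mass ≈ 4670 kg

m₀/m_f = exp(Δv / v_e) = exp(2970 / 2930.0) = exp(1.0137) = 2.7556.
m_f = 7,330 / 2.7556 = 2,660.04 kg, so propellant = m₀ − m_f = 7,330 − 2,660.04 = 4,669.96 kg.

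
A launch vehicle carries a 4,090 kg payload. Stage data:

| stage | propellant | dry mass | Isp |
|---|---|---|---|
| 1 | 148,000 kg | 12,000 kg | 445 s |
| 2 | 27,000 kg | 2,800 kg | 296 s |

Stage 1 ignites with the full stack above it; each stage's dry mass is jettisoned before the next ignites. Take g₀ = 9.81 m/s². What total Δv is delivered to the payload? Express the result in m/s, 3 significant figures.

Δv ≈ 10900 m/s

Ignition mass of stage 1 = 148,000+12,000 + 27,000+2,800 + 4,090 = 193,890 kg.
Stage 1: m₀ = 193,890 kg, m_f = 193,890 − 148,000 = 45,890 kg; Δv = 445×9.81×ln(4.225) = 4365.4×1.4410 ≈ 6291 m/s.
Stage 2: m₀ = 33,890 kg, m_f = 33,890 − 27,000 = 6,890 kg; Δv = 296×9.81×ln(4.919) = 2903.8×1.5930 ≈ 4626 m/s.
Total Δv = 6291 + 4626 = 10917 m/s.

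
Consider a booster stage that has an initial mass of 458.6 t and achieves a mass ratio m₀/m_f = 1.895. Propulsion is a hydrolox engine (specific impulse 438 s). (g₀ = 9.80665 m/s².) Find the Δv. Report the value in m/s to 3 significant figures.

v_e = Isp · g₀ = 438 × 9.80665 = 4295.3 m/s.
Rocket equation: Δv = v_e · ln(1.895) = 4295.3 × 0.6392 ≈ 2745.6 m/s.

Δv ≈ 2750 m/s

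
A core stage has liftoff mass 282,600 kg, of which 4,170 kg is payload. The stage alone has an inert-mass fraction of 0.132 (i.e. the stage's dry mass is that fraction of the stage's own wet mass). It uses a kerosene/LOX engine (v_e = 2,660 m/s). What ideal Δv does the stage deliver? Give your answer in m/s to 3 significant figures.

Stage wet mass = m₀ − payload = 282,600 − 4,170 = 278,430 kg.
Stage dry mass = ε × stage wet mass = 0.132 × 278,430 = 36,752.8 kg.
Burnout mass m_f = stage dry + payload = 36,752.8 + 4,170 = 40,922.8 kg.
Δv = v_e · ln(282,600/40,922.8) = 2660.0 × ln(6.906) = 2660.0 × 1.9323 ≈ 5140 m/s.

Δv ≈ 5140 m/s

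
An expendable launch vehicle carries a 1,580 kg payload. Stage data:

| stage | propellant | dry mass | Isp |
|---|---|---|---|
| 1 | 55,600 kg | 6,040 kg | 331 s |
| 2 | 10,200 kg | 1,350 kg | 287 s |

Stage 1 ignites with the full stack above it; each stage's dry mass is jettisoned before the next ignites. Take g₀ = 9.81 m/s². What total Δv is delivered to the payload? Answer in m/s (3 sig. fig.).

Ignition mass of stage 1 = 55,600+6,040 + 10,200+1,350 + 1,580 = 74,770 kg.
Stage 1: m₀ = 74,770 kg, m_f = 74,770 − 55,600 = 19,170 kg; Δv = 331×9.81×ln(3.9) = 3247.1×1.3611 ≈ 4420 m/s.
Stage 2: m₀ = 13,130 kg, m_f = 13,130 − 10,200 = 2,930 kg; Δv = 287×9.81×ln(4.481) = 2815.5×1.4999 ≈ 4223 m/s.
Total Δv = 4420 + 4223 = 8643 m/s.

Δv ≈ 8640 m/s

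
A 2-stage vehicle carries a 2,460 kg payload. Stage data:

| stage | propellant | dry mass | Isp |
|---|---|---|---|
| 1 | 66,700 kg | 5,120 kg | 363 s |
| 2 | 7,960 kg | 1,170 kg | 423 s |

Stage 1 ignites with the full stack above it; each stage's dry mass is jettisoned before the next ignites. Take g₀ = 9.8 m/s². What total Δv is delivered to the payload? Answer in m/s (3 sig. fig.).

Δv ≈ 10500 m/s

Ignition mass of stage 1 = 66,700+5,120 + 7,960+1,170 + 2,460 = 83,410 kg.
Stage 1: m₀ = 83,410 kg, m_f = 83,410 − 66,700 = 16,710 kg; Δv = 363×9.8×ln(4.992) = 3557.4×1.6078 ≈ 5719 m/s.
Stage 2: m₀ = 11,590 kg, m_f = 11,590 − 7,960 = 3,630 kg; Δv = 423×9.8×ln(3.193) = 4145.4×1.1609 ≈ 4812 m/s.
Total Δv = 5719 + 4812 = 10531 m/s.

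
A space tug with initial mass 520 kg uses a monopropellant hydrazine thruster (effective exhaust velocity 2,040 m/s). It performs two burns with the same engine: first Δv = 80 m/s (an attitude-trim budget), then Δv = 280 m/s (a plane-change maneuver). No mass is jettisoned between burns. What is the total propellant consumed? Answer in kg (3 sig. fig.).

total propellant consumed ≈ 84.1 kg

After the first burn: m = 520 × exp(−80/2040.0) = 520 × 0.96154 = 500.001 kg.
After the second burn: m = 500.001 × exp(−280/2040.0) = 500.001 × 0.87175 = 435.876 kg.
Total propellant = m₀ − m_final = 520 − 435.876 = 84.124 kg.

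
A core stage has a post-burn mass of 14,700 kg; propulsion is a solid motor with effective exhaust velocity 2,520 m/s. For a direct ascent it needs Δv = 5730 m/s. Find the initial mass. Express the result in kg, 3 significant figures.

initial mass ≈ 143000 kg

By the Tsiolkovsky rocket equation, m₀/m_f = exp(Δv / v_e) = exp(5730 / 2520.0) = exp(2.2738) = 9.7163.
m₀ = m_f × 9.7163 = 14,700 × 9.7163 = 142,830 kg.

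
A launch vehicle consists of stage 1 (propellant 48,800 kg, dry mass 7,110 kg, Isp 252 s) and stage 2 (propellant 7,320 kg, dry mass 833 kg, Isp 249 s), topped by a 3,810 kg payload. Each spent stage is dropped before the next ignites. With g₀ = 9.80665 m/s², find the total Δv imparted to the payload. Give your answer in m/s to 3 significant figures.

Ignition mass of stage 1 = 48,800+7,110 + 7,320+833 + 3,810 = 67,873 kg.
Stage 1: m₀ = 67,873 kg, m_f = 67,873 − 48,800 = 19,073 kg; Δv = 252×9.80665×ln(3.559) = 2471.3×1.2694 ≈ 3137 m/s.
Stage 2: m₀ = 11,963 kg, m_f = 11,963 − 7,320 = 4,643 kg; Δv = 249×9.80665×ln(2.577) = 2441.9×0.9465 ≈ 2311 m/s.
Total Δv = 3137 + 2311 = 5448 m/s.

Δv ≈ 5450 m/s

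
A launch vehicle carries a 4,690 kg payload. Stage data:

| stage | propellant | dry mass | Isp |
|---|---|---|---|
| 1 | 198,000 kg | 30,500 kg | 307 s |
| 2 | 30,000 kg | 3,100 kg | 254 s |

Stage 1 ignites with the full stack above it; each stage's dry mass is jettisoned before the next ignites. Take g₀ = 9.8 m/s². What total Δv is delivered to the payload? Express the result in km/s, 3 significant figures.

Ignition mass of stage 1 = 198,000+30,500 + 30,000+3,100 + 4,690 = 266,290 kg.
Stage 1: m₀ = 266,290 kg, m_f = 266,290 − 198,000 = 68,290 kg; Δv = 307×9.8×ln(3.899) = 3008.6×1.3608 ≈ 4094 m/s.
Stage 2: m₀ = 37,790 kg, m_f = 37,790 − 30,000 = 7,790 kg; Δv = 254×9.8×ln(4.851) = 2489.2×1.5792 ≈ 3931 m/s.
Total Δv = 4094 + 3931 = 8025 m/s.

Δv ≈ 8.03 km/s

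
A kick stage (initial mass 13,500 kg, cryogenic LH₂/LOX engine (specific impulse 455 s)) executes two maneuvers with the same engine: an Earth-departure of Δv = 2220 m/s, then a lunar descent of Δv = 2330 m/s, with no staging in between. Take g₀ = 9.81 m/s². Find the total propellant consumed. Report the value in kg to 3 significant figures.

total propellant consumed ≈ 8630 kg

v_e = Isp · g₀ = 455 × 9.81 = 4463.6 m/s.
After the first burn: m = 13500 × exp(−2220/4463.6) = 13500 × 0.60813 = 8,209.76 kg.
After the second burn: m = 8,209.76 × exp(−2330/4463.6) = 8,209.76 × 0.59333 = 4,871.1 kg.
Total propellant = m₀ − m_final = 13500 − 4,871.1 = 8,628.9 kg.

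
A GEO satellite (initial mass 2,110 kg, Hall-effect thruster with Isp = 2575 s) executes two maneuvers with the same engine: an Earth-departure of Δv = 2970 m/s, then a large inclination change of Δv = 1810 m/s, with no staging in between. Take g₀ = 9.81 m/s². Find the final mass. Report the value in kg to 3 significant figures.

v_e = Isp · g₀ = 2575 × 9.81 = 25260.8 m/s.
After the first burn: m = 2110 × exp(−2970/25260.8) = 2110 × 0.88907 = 1,875.94 kg.
After the second burn: m = 1,875.94 × exp(−1810/25260.8) = 1,875.94 × 0.93085 = 1,746.22 kg.

final mass ≈ 1750 kg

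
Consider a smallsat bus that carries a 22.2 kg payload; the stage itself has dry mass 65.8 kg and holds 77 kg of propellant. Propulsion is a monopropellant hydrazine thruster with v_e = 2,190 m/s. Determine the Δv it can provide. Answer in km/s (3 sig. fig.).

Δv ≈ 1.38 km/s

m₀ = payload + dry + propellant = 22.2 + 65.8 + 77 = 165 kg.
m_f = payload + dry = 22.2 + 65.8 = 88 kg.
Δv = v_e · ln(m₀/m_f) = 2190.0 × ln(1.875) = 2190.0 × 0.6286 ≈ 1376.7 m/s.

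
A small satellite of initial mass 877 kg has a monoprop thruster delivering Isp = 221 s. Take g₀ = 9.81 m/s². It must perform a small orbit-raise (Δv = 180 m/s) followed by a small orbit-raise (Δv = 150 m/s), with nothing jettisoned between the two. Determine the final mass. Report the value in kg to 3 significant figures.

final mass ≈ 753 kg

v_e = Isp · g₀ = 221 × 9.81 = 2168.0 m/s.
After the first burn: m = 877 × exp(−180/2168.0) = 877 × 0.92033 = 807.129 kg.
After the second burn: m = 807.129 × exp(−150/2168.0) = 807.129 × 0.93315 = 753.172 kg.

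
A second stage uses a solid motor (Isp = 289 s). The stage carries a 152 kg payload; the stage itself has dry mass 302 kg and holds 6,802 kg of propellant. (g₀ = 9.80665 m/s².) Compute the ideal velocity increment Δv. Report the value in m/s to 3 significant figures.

v_e = Isp · g₀ = 289 × 9.80665 = 2834.1 m/s.
m₀ = payload + dry + propellant = 152 + 302 + 6,802 = 7,256 kg.
m_f = payload + dry = 152 + 302 = 454 kg.
By the Tsiolkovsky rocket equation, Δv = v_e · ln(m₀/m_f) = 2834.1 × ln(15.98) = 2834.1 × 2.7715 ≈ 7854.7 m/s.

Δv ≈ 7850 m/s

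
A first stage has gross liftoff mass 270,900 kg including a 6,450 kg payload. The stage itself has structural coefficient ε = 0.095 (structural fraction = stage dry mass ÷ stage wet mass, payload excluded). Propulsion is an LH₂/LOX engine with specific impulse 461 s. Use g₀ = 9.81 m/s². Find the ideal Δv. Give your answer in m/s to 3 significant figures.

Stage wet mass = m₀ − payload = 270,900 − 6,450 = 264,450 kg.
Stage dry mass = ε × stage wet mass = 0.095 × 264,450 = 25,122.8 kg.
Burnout mass m_f = stage dry + payload = 25,122.8 + 6,450 = 31,572.8 kg.
v_e = Isp · g₀ = 461 × 9.81 = 4522.4 m/s.
Rocket equation: Δv = v_e · ln(270,900/31,572.8) = 4522.4 × ln(8.58) = 4522.4 × 2.1495 ≈ 9721 m/s.

Δv ≈ 9720 m/s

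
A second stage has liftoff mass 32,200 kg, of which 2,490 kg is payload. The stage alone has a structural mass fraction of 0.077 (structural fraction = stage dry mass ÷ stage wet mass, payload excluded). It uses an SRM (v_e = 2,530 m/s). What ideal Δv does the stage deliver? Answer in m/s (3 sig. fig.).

Stage wet mass = m₀ − payload = 32,200 − 2,490 = 29,710 kg.
Stage dry mass = ε × stage wet mass = 0.077 × 29,710 = 2,287.67 kg.
Burnout mass m_f = stage dry + payload = 2,287.67 + 2,490 = 4,777.67 kg.
Δv = v_e · ln(32,200/4,777.67) = 2530.0 × ln(6.74) = 2530.0 × 1.9080 ≈ 4827 m/s.

Δv ≈ 4830 m/s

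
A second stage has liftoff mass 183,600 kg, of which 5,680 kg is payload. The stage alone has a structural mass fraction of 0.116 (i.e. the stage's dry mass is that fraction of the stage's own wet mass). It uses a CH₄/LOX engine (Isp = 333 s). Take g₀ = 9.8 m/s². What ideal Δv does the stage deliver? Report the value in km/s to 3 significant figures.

Δv ≈ 6.34 km/s

Stage wet mass = m₀ − payload = 183,600 − 5,680 = 177,920 kg.
Stage dry mass = ε × stage wet mass = 0.116 × 177,920 = 20,638.7 kg.
Burnout mass m_f = stage dry + payload = 20,638.7 + 5,680 = 26,318.7 kg.
v_e = Isp · g₀ = 333 × 9.8 = 3263.4 m/s.
Δv = v_e · ln(183,600/26,318.7) = 3263.4 × ln(6.976) = 3263.4 × 1.9425 ≈ 6339 m/s.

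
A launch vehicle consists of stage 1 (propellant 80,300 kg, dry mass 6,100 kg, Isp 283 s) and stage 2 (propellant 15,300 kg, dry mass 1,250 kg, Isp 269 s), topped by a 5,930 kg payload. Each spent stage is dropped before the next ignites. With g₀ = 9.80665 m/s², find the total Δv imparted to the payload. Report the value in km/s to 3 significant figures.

Δv ≈ 6.72 km/s

Ignition mass of stage 1 = 80,300+6,100 + 15,300+1,250 + 5,930 = 108,880 kg.
Stage 1: m₀ = 108,880 kg, m_f = 108,880 − 80,300 = 28,580 kg; Δv = 283×9.80665×ln(3.81) = 2775.3×1.3375 ≈ 3712 m/s.
Stage 2: m₀ = 22,480 kg, m_f = 22,480 − 15,300 = 7,180 kg; Δv = 269×9.80665×ln(3.131) = 2638.0×1.1413 ≈ 3011 m/s.
Total Δv = 3712 + 3011 = 6723 m/s.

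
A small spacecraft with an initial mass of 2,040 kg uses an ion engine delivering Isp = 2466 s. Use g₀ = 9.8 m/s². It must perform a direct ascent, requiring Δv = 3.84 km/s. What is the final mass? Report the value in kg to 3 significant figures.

v_e = Isp · g₀ = 2466 × 9.8 = 24166.8 m/s.
m₀/m_f = exp(Δv / v_e) = exp(3840 / 24166.8) = exp(0.1589) = 1.1722.
m_f = m₀ / 1.1722 = 2,040 / 1.1722 = 1,740.32 kg.

final mass ≈ 1740 kg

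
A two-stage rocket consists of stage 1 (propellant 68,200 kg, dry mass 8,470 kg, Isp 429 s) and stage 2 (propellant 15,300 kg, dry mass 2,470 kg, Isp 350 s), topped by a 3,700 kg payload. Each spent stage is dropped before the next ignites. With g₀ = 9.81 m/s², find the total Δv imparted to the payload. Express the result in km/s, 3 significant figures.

Ignition mass of stage 1 = 68,200+8,470 + 15,300+2,470 + 3,700 = 98,140 kg.
Stage 1: m₀ = 98,140 kg, m_f = 98,140 − 68,200 = 29,940 kg; Δv = 429×9.81×ln(3.278) = 4208.5×1.1872 ≈ 4996 m/s.
Stage 2: m₀ = 21,470 kg, m_f = 21,470 − 15,300 = 6,170 kg; Δv = 350×9.81×ln(3.48) = 3433.5×1.2470 ≈ 4281 m/s.
Total Δv = 4996 + 4281 = 9277 m/s.

Δv ≈ 9.28 km/s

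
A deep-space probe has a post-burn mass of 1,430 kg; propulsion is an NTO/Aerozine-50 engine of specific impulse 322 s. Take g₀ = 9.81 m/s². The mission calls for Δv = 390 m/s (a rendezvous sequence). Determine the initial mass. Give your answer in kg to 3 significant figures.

v_e = Isp · g₀ = 322 × 9.81 = 3158.8 m/s.
m₀/m_f = exp(Δv / v_e) = exp(390 / 3158.8) = exp(0.1235) = 1.1314.
m₀ = m_f × 1.1314 = 1,430 × 1.1314 = 1,617.9 kg.

initial mass ≈ 1620 kg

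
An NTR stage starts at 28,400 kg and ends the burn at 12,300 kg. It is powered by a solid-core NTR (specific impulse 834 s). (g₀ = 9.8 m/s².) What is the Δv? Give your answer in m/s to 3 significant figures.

Δv ≈ 6840 m/s

v_e = Isp · g₀ = 834 × 9.8 = 8173.2 m/s.
Δv = v_e · ln(m₀/m_f) = 8173.2 × ln(2.309) = 8173.2 × 0.8368 ≈ 6839.3 m/s.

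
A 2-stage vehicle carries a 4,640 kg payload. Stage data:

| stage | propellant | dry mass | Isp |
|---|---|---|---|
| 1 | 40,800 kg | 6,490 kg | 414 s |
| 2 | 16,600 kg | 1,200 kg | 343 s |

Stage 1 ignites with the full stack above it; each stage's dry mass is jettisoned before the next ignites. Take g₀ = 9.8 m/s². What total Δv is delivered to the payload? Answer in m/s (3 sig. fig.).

Ignition mass of stage 1 = 40,800+6,490 + 16,600+1,200 + 4,640 = 69,730 kg.
Stage 1: m₀ = 69,730 kg, m_f = 69,730 − 40,800 = 28,930 kg; Δv = 414×9.8×ln(2.41) = 4057.2×0.8798 ≈ 3569 m/s.
Stage 2: m₀ = 22,440 kg, m_f = 22,440 − 16,600 = 5,840 kg; Δv = 343×9.8×ln(3.842) = 3361.4×1.3461 ≈ 4525 m/s.
Total Δv = 3569 + 4525 = 8094 m/s.

Δv ≈ 8090 m/s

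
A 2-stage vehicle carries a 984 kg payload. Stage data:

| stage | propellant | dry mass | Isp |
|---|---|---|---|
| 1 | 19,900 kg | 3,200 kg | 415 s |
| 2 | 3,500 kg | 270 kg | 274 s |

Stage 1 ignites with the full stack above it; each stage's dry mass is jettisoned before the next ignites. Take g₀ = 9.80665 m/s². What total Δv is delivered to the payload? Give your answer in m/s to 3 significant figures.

Ignition mass of stage 1 = 19,900+3,200 + 3,500+270 + 984 = 27,854 kg.
Stage 1: m₀ = 27,854 kg, m_f = 27,854 − 19,900 = 7,954 kg; Δv = 415×9.80665×ln(3.502) = 4069.8×1.2533 ≈ 5101 m/s.
Stage 2: m₀ = 4,754 kg, m_f = 4,754 − 3,500 = 1,254 kg; Δv = 274×9.80665×ln(3.791) = 2687.0×1.3326 ≈ 3581 m/s.
Total Δv = 5101 + 3581 = 8682 m/s.

Δv ≈ 8680 m/s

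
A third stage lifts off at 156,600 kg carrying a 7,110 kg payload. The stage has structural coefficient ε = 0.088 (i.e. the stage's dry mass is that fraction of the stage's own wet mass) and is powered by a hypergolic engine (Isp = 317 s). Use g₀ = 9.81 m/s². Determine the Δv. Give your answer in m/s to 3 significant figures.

Stage wet mass = m₀ − payload = 156,600 − 7,110 = 149,490 kg.
Stage dry mass = ε × stage wet mass = 0.088 × 149,490 = 13,155.1 kg.
Burnout mass m_f = stage dry + payload = 13,155.1 + 7,110 = 20,265.1 kg.
v_e = Isp · g₀ = 317 × 9.81 = 3109.8 m/s.
Δv = v_e · ln(156,600/20,265.1) = 3109.8 × ln(7.728) = 3109.8 × 2.0448 ≈ 6359 m/s.

Δv ≈ 6360 m/s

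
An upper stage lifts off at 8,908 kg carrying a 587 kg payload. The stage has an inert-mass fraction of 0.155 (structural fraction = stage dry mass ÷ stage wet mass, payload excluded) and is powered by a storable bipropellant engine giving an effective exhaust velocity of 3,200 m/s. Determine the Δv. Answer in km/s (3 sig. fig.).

Stage wet mass = m₀ − payload = 8,908 − 587 = 8,321 kg.
Stage dry mass = ε × stage wet mass = 0.155 × 8,321 = 1,289.76 kg.
Burnout mass m_f = stage dry + payload = 1,289.76 + 587 = 1,876.76 kg.
Rocket equation: Δv = v_e · ln(8,908/1,876.76) = 3200.0 × ln(4.746) = 3200.0 × 1.5574 ≈ 4984 m/s.

Δv ≈ 4.98 km/s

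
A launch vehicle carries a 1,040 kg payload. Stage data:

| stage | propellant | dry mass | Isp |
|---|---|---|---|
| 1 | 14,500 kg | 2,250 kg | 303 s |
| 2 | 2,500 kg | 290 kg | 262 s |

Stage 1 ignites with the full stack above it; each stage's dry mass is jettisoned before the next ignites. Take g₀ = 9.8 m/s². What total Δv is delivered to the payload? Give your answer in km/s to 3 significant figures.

Δv ≈ 6.34 km/s

Ignition mass of stage 1 = 14,500+2,250 + 2,500+290 + 1,040 = 20,580 kg.
Stage 1: m₀ = 20,580 kg, m_f = 20,580 − 14,500 = 6,080 kg; Δv = 303×9.8×ln(3.385) = 2969.4×1.2193 ≈ 3621 m/s.
Stage 2: m₀ = 3,830 kg, m_f = 3,830 − 2,500 = 1,330 kg; Δv = 262×9.8×ln(2.88) = 2567.6×1.0577 ≈ 2716 m/s.
Total Δv = 3621 + 2716 = 6337 m/s.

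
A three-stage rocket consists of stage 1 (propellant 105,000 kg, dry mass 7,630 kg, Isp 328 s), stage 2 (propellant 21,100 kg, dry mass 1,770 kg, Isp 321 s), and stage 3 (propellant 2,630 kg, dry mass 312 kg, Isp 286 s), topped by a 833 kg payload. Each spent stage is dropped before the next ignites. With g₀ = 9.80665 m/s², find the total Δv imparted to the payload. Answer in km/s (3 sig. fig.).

Δv ≈ 12.8 km/s

Ignition mass of stage 1 = 105,000+7,630 + 21,100+1,770 + 2,630+312 + 833 = 139,275 kg.
Stage 1: m₀ = 139,275 kg, m_f = 139,275 − 105,000 = 34,275 kg; Δv = 328×9.80665×ln(4.063) = 3216.6×1.4020 ≈ 4510 m/s.
Stage 2: m₀ = 26,645 kg, m_f = 26,645 − 21,100 = 5,545 kg; Δv = 321×9.80665×ln(4.805) = 3147.9×1.5697 ≈ 4941 m/s.
Stage 3: m₀ = 3,775 kg, m_f = 3,775 − 2,630 = 1,145 kg; Δv = 286×9.80665×ln(3.297) = 2804.7×1.1930 ≈ 3346 m/s.
Total Δv = 4510 + 4941 + 3346 = 12797 m/s.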